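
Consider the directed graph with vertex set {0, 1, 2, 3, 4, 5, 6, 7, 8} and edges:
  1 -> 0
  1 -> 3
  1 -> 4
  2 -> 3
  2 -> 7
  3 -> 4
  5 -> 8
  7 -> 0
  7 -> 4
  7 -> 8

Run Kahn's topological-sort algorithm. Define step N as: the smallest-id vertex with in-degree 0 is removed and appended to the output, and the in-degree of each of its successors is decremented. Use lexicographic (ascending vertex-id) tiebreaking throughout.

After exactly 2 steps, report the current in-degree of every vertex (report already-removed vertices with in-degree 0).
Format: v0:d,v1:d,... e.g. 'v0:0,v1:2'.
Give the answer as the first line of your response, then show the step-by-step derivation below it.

v0:1,v1:0,v2:0,v3:0,v4:2,v5:0,v6:0,v7:0,v8:2

step 1: output 1; order=[1]; indeg=(1,0,0,1,2,0,0,1,2)
step 2: output 2; order=[1,2]; indeg=(1,0,0,0,2,0,0,0,2)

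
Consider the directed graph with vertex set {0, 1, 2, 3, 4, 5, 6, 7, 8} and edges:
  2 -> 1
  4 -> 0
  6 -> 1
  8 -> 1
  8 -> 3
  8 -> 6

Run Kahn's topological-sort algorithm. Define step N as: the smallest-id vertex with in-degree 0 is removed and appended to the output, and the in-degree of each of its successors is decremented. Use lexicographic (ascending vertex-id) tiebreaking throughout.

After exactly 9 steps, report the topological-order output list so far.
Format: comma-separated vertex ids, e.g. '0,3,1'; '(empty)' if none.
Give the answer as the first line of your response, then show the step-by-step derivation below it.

2,4,0,5,7,8,3,6,1

step 1: output 2; order=[2]; indeg=(1,2,0,1,0,0,1,0,0)
step 2: output 4; order=[2,4]; indeg=(0,2,0,1,0,0,1,0,0)
step 3: output 0; order=[2,4,0]; indeg=(0,2,0,1,0,0,1,0,0)
step 4: output 5; order=[2,4,0,5]; indeg=(0,2,0,1,0,0,1,0,0)
step 5: output 7; order=[2,4,0,5,7]; indeg=(0,2,0,1,0,0,1,0,0)
step 6: output 8; order=[2,4,0,5,7,8]; indeg=(0,1,0,0,0,0,0,0,0)
step 7: output 3; order=[2,4,0,5,7,8,3]; indeg=(0,1,0,0,0,0,0,0,0)
step 8: output 6; order=[2,4,0,5,7,8,3,6]; indeg=(0,0,0,0,0,0,0,0,0)
step 9: output 1; order=[2,4,0,5,7,8,3,6,1]; indeg=(0,0,0,0,0,0,0,0,0)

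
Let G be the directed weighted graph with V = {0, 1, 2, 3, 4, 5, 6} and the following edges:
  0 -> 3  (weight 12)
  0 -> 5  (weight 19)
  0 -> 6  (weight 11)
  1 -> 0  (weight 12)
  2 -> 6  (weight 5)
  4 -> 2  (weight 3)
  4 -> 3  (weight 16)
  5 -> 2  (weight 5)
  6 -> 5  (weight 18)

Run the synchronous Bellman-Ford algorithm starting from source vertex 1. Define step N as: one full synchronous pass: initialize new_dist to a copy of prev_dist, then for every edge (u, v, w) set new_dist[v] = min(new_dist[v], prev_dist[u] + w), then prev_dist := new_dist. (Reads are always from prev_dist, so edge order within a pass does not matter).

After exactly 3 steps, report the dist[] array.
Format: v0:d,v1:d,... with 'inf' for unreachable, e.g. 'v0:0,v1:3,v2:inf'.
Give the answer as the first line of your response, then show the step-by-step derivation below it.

v0:12,v1:0,v2:36,v3:24,v4:inf,v5:31,v6:23

step 1: dist = v0:12,v1:0,v2:inf,v3:inf,v4:inf,v5:inf,v6:inf
step 2: dist = v0:12,v1:0,v2:inf,v3:24,v4:inf,v5:31,v6:23
step 3: dist = v0:12,v1:0,v2:36,v3:24,v4:inf,v5:31,v6:23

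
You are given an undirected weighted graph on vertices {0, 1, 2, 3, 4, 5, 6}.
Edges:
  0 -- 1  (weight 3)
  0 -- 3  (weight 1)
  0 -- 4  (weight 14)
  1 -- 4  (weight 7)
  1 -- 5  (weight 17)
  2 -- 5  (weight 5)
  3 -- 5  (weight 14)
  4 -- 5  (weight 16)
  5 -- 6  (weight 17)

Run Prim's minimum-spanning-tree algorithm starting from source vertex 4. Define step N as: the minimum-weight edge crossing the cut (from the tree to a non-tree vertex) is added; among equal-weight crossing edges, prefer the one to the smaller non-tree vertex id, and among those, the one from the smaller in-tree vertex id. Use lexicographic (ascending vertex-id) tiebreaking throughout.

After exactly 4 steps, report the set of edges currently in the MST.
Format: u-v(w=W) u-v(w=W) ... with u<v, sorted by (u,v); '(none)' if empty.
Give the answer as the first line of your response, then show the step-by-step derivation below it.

0-1(w=3) 0-3(w=1) 1-4(w=7) 3-5(w=14)

step 1: add edge 1-4 (w=7); MST = {1-4(w=7)}
step 2: add edge 0-1 (w=3); MST = {0-1(w=3) 1-4(w=7)}
step 3: add edge 0-3 (w=1); MST = {0-1(w=3) 0-3(w=1) 1-4(w=7)}
step 4: add edge 3-5 (w=14); MST = {0-1(w=3) 0-3(w=1) 1-4(w=7) 3-5(w=14)}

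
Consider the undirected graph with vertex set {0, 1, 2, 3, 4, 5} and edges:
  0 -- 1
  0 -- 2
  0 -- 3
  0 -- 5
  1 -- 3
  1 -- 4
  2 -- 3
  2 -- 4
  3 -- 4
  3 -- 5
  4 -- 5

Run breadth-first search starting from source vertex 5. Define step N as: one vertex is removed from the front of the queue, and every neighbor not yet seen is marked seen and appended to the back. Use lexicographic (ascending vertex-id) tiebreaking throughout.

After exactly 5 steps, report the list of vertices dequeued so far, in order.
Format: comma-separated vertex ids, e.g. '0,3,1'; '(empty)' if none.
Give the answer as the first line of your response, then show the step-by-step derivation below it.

5,0,3,4,1

step 1: dequeue 5; queue=[0,3,4]; order=5
step 2: dequeue 0; queue=[3,4,1,2]; order=5,0
step 3: dequeue 3; queue=[4,1,2]; order=5,0,3
step 4: dequeue 4; queue=[1,2]; order=5,0,3,4
step 5: dequeue 1; queue=[2]; order=5,0,3,4,1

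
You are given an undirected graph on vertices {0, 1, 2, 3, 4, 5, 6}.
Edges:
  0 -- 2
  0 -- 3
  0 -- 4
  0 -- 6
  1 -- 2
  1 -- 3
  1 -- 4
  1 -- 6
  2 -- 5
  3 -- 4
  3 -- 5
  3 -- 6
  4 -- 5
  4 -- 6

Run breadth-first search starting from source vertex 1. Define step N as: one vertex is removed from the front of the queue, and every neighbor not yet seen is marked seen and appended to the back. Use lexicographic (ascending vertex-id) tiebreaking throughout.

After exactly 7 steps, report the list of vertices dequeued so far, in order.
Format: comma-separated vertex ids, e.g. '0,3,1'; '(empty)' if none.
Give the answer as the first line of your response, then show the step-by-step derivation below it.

1,2,3,4,6,0,5

step 1: dequeue 1; queue=[2,3,4,6]; order=1
step 2: dequeue 2; queue=[3,4,6,0,5]; order=1,2
step 3: dequeue 3; queue=[4,6,0,5]; order=1,2,3
step 4: dequeue 4; queue=[6,0,5]; order=1,2,3,4
step 5: dequeue 6; queue=[0,5]; order=1,2,3,4,6
step 6: dequeue 0; queue=[5]; order=1,2,3,4,6,0
step 7: dequeue 5; queue=[(empty)]; order=1,2,3,4,6,0,5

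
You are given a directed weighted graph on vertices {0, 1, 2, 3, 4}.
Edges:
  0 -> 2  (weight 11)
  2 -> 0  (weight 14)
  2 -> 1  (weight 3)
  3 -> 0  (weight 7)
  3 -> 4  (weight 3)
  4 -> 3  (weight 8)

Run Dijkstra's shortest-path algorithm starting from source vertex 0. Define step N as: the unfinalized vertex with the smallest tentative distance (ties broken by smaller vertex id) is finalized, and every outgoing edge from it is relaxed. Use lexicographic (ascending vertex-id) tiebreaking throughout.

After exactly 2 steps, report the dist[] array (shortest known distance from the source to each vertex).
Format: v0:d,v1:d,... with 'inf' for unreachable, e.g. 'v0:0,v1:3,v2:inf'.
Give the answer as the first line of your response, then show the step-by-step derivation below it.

v0:0,v1:14,v2:11,v3:inf,v4:inf

step 1: dist = v0:0,v1:inf,v2:11,v3:inf,v4:inf
step 2: dist = v0:0,v1:14,v2:11,v3:inf,v4:inf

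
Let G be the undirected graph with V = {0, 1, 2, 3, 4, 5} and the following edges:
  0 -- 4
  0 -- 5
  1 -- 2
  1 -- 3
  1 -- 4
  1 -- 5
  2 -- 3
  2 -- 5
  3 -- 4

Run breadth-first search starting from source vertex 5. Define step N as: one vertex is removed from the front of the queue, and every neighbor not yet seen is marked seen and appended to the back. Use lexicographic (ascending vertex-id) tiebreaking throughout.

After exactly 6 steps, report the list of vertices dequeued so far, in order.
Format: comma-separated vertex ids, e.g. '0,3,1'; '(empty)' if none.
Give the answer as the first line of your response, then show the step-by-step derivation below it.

5,0,1,2,4,3

step 1: dequeue 5; queue=[0,1,2]; order=5
step 2: dequeue 0; queue=[1,2,4]; order=5,0
step 3: dequeue 1; queue=[2,4,3]; order=5,0,1
step 4: dequeue 2; queue=[4,3]; order=5,0,1,2
step 5: dequeue 4; queue=[3]; order=5,0,1,2,4
step 6: dequeue 3; queue=[(empty)]; order=5,0,1,2,4,3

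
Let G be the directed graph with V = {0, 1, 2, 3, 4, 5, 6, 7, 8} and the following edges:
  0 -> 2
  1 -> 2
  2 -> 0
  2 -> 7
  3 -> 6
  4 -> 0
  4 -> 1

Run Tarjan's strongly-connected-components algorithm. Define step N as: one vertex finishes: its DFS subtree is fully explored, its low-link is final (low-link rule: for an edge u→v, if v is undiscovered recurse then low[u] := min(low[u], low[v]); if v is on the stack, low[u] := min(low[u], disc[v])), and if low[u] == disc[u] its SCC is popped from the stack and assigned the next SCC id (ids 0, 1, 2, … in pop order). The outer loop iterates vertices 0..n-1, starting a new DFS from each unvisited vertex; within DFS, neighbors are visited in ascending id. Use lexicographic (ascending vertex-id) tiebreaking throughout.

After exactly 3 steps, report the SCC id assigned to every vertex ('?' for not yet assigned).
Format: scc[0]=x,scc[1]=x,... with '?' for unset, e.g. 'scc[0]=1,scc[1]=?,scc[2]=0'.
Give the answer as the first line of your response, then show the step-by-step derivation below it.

scc[0]=1,scc[1]=?,scc[2]=1,scc[3]=?,scc[4]=?,scc[5]=?,scc[6]=?,scc[7]=0,scc[8]=?

step 1: low=(low[0]=0,low[1]=?,low[2]=0,low[3]=?,low[4]=?,low[5]=?,low[6]=?,low[7]=2,low[8]=?); scc=(scc[0]=?,scc[1]=?,scc[2]=?,scc[3]=?,scc[4]=?,scc[5]=?,scc[6]=?,scc[7]=0,scc[8]=?)
step 2: low=(low[0]=0,low[1]=?,low[2]=0,low[3]=?,low[4]=?,low[5]=?,low[6]=?,low[7]=2,low[8]=?); scc=(scc[0]=?,scc[1]=?,scc[2]=?,scc[3]=?,scc[4]=?,scc[5]=?,scc[6]=?,scc[7]=0,scc[8]=?)
step 3: low=(low[0]=0,low[1]=?,low[2]=0,low[3]=?,low[4]=?,low[5]=?,low[6]=?,low[7]=2,low[8]=?); scc=(scc[0]=1,scc[1]=?,scc[2]=1,scc[3]=?,scc[4]=?,scc[5]=?,scc[6]=?,scc[7]=0,scc[8]=?)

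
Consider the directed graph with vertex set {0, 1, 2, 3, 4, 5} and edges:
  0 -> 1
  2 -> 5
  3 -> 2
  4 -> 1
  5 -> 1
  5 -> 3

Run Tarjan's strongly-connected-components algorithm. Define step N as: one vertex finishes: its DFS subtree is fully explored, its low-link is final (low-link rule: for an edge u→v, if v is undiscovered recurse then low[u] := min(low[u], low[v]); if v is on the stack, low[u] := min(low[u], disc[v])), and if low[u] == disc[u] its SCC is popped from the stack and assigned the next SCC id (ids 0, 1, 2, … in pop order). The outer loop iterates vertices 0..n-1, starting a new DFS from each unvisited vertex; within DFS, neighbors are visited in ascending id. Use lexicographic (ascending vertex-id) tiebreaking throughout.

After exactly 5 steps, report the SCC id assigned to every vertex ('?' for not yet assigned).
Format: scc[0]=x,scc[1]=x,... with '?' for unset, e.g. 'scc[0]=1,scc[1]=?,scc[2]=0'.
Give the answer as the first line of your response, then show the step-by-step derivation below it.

scc[0]=1,scc[1]=0,scc[2]=2,scc[3]=2,scc[4]=?,scc[5]=2

step 1: low=(low[0]=0,low[1]=1,low[2]=?,low[3]=?,low[4]=?,low[5]=?); scc=(scc[0]=?,scc[1]=0,scc[2]=?,scc[3]=?,scc[4]=?,scc[5]=?)
step 2: low=(low[0]=0,low[1]=1,low[2]=?,low[3]=?,low[4]=?,low[5]=?); scc=(scc[0]=1,scc[1]=0,scc[2]=?,scc[3]=?,scc[4]=?,scc[5]=?)
step 3: low=(low[0]=0,low[1]=1,low[2]=2,low[3]=2,low[4]=?,low[5]=3); scc=(scc[0]=1,scc[1]=0,scc[2]=?,scc[3]=?,scc[4]=?,scc[5]=?)
step 4: low=(low[0]=0,low[1]=1,low[2]=2,low[3]=2,low[4]=?,low[5]=2); scc=(scc[0]=1,scc[1]=0,scc[2]=?,scc[3]=?,scc[4]=?,scc[5]=?)
step 5: low=(low[0]=0,low[1]=1,low[2]=2,low[3]=2,low[4]=?,low[5]=2); scc=(scc[0]=1,scc[1]=0,scc[2]=2,scc[3]=2,scc[4]=?,scc[5]=2)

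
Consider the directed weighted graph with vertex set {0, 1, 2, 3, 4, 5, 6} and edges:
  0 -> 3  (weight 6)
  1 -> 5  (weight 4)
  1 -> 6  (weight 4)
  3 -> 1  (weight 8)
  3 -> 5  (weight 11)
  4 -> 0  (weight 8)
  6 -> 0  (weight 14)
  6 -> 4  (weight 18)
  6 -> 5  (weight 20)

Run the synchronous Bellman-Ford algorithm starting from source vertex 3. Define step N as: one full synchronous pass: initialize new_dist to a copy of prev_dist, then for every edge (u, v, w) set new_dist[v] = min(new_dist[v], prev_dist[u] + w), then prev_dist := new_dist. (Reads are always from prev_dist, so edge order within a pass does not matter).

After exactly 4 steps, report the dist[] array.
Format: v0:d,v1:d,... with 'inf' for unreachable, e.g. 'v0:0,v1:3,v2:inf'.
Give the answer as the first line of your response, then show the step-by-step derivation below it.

v0:26,v1:8,v2:inf,v3:0,v4:30,v5:11,v6:12

step 1: dist = v0:inf,v1:8,v2:inf,v3:0,v4:inf,v5:11,v6:inf
step 2: dist = v0:inf,v1:8,v2:inf,v3:0,v4:inf,v5:11,v6:12
step 3: dist = v0:26,v1:8,v2:inf,v3:0,v4:30,v5:11,v6:12
step 4: dist = v0:26,v1:8,v2:inf,v3:0,v4:30,v5:11,v6:12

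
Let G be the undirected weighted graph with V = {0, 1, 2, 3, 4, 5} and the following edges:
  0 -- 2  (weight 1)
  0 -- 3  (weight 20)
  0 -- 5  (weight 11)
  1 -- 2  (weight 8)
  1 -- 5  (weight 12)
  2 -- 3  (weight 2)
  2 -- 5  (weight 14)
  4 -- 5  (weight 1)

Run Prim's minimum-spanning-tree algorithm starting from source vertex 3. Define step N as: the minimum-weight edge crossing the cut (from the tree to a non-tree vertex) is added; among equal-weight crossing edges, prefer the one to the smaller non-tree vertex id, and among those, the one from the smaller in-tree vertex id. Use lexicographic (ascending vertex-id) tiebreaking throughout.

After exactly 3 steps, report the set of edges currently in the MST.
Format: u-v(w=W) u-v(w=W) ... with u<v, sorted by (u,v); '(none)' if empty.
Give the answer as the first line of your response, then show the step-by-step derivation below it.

0-2(w=1) 1-2(w=8) 2-3(w=2)

step 1: add edge 2-3 (w=2); MST = {2-3(w=2)}
step 2: add edge 0-2 (w=1); MST = {0-2(w=1) 2-3(w=2)}
step 3: add edge 1-2 (w=8); MST = {0-2(w=1) 1-2(w=8) 2-3(w=2)}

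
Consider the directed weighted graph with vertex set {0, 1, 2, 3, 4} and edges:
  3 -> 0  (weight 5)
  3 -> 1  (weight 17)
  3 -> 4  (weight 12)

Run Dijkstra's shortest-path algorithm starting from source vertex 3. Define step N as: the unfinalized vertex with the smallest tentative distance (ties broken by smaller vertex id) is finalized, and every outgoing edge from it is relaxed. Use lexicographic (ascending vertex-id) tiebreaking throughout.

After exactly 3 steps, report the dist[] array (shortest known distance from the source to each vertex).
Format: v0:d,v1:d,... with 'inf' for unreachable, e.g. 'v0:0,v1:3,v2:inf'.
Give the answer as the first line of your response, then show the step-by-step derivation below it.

v0:5,v1:17,v2:inf,v3:0,v4:12

step 1: dist = v0:5,v1:17,v2:inf,v3:0,v4:12
step 2: dist = v0:5,v1:17,v2:inf,v3:0,v4:12
step 3: dist = v0:5,v1:17,v2:inf,v3:0,v4:12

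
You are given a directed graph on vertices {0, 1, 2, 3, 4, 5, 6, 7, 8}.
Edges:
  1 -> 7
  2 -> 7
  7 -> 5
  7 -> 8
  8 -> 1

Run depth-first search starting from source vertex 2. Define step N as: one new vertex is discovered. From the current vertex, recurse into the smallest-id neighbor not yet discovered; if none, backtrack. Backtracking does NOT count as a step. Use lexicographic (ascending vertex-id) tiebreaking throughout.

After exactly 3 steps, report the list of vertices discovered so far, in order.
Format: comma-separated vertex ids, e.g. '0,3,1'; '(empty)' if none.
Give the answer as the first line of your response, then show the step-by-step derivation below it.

2,7,5

step 1: discover 2; path=2; order=2
step 2: discover 7; path=2>7; order=2,7
step 3: discover 5; path=2>7>5; order=2,7,5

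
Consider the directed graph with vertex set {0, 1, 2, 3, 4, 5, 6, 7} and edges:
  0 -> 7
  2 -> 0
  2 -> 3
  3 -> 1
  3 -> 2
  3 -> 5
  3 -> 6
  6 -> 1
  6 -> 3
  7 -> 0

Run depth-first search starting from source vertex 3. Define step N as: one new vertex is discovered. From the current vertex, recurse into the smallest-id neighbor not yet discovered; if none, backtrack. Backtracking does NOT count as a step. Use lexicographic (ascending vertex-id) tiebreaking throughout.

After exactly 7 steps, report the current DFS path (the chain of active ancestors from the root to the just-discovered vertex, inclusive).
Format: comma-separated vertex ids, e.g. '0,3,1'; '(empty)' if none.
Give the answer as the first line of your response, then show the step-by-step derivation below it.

3,6

step 1: discover 3; path=3; order=3
step 2: discover 1; path=3>1; order=3,1
step 3: discover 2; path=3>2; order=3,1,2
step 4: discover 0; path=3>2>0; order=3,1,2,0
step 5: discover 7; path=3>2>0>7; order=3,1,2,0,7
step 6: discover 5; path=3>5; order=3,1,2,0,7,5
step 7: discover 6; path=3>6; order=3,1,2,0,7,5,6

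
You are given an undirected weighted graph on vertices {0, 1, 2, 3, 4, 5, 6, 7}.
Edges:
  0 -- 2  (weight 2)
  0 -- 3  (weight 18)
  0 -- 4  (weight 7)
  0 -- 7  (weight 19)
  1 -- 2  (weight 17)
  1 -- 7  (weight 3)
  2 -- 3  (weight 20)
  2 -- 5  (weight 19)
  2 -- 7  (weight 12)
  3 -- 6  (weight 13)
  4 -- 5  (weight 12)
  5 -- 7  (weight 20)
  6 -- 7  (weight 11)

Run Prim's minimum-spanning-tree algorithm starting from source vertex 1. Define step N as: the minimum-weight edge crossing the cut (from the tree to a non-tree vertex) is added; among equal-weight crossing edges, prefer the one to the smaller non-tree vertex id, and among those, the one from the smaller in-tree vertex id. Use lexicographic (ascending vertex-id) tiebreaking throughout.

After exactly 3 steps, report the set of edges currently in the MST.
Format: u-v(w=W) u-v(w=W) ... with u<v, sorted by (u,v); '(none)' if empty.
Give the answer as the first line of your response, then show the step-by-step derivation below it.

1-7(w=3) 2-7(w=12) 6-7(w=11)

step 1: add edge 1-7 (w=3); MST = {1-7(w=3)}
step 2: add edge 6-7 (w=11); MST = {1-7(w=3) 6-7(w=11)}
step 3: add edge 2-7 (w=12); MST = {1-7(w=3) 2-7(w=12) 6-7(w=11)}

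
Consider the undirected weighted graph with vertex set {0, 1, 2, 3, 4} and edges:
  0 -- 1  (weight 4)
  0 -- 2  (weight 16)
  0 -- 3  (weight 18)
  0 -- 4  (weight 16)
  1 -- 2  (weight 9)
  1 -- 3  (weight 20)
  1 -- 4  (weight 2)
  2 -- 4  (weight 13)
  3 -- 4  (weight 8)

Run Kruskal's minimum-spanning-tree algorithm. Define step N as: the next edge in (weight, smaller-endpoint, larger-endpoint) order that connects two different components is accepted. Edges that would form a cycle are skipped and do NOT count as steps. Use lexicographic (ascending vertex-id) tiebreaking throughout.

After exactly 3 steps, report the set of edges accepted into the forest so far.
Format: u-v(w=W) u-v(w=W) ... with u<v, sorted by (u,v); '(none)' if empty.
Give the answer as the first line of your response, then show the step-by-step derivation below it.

0-1(w=4) 1-4(w=2) 3-4(w=8)

step 1: add edge 1-4 (w=2); MST = {1-4(w=2)}
step 2: add edge 0-1 (w=4); MST = {0-1(w=4) 1-4(w=2)}
step 3: add edge 3-4 (w=8); MST = {0-1(w=4) 1-4(w=2) 3-4(w=8)}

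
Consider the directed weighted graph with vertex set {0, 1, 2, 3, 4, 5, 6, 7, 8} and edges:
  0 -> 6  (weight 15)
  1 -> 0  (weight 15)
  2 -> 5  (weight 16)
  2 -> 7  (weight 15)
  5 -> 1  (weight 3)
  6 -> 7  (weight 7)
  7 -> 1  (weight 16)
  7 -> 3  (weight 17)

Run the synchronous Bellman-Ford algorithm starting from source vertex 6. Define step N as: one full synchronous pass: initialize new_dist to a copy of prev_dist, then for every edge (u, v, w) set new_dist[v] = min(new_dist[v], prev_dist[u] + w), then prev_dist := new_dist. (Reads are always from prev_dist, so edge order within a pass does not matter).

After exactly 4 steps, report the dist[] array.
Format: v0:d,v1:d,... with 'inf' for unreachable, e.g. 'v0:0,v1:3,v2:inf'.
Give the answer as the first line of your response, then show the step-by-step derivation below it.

v0:38,v1:23,v2:inf,v3:24,v4:inf,v5:inf,v6:0,v7:7,v8:inf

step 1: dist = v0:inf,v1:inf,v2:inf,v3:inf,v4:inf,v5:inf,v6:0,v7:7,v8:inf
step 2: dist = v0:inf,v1:23,v2:inf,v3:24,v4:inf,v5:inf,v6:0,v7:7,v8:inf
step 3: dist = v0:38,v1:23,v2:inf,v3:24,v4:inf,v5:inf,v6:0,v7:7,v8:inf
step 4: dist = v0:38,v1:23,v2:inf,v3:24,v4:inf,v5:inf,v6:0,v7:7,v8:inf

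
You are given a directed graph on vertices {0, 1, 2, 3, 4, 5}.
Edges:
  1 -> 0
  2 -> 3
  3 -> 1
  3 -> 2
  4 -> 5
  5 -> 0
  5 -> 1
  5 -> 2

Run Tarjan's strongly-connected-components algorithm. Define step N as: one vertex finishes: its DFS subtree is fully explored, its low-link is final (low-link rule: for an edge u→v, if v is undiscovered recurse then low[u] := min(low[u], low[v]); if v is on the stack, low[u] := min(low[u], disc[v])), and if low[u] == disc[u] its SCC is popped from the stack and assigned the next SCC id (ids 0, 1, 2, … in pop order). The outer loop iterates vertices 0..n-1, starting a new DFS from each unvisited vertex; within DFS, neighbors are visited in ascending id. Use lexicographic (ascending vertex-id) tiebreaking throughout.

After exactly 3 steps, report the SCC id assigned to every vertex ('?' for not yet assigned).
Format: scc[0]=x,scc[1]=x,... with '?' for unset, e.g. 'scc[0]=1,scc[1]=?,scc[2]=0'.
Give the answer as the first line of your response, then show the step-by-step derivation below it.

scc[0]=0,scc[1]=1,scc[2]=?,scc[3]=?,scc[4]=?,scc[5]=?

step 1: low=(low[0]=0,low[1]=?,low[2]=?,low[3]=?,low[4]=?,low[5]=?); scc=(scc[0]=0,scc[1]=?,scc[2]=?,scc[3]=?,scc[4]=?,scc[5]=?)
step 2: low=(low[0]=0,low[1]=1,low[2]=?,low[3]=?,low[4]=?,low[5]=?); scc=(scc[0]=0,scc[1]=1,scc[2]=?,scc[3]=?,scc[4]=?,scc[5]=?)
step 3: low=(low[0]=0,low[1]=1,low[2]=2,low[3]=2,low[4]=?,low[5]=?); scc=(scc[0]=0,scc[1]=1,scc[2]=?,scc[3]=?,scc[4]=?,scc[5]=?)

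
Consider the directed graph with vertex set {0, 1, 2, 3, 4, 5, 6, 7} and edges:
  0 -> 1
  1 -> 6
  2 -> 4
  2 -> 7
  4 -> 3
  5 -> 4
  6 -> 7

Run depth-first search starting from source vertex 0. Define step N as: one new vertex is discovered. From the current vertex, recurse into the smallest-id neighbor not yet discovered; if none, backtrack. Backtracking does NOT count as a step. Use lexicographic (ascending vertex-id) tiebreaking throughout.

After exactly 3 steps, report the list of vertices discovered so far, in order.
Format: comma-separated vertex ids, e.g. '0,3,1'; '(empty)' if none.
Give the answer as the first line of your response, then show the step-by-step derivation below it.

0,1,6

step 1: discover 0; path=0; order=0
step 2: discover 1; path=0>1; order=0,1
step 3: discover 6; path=0>1>6; order=0,1,6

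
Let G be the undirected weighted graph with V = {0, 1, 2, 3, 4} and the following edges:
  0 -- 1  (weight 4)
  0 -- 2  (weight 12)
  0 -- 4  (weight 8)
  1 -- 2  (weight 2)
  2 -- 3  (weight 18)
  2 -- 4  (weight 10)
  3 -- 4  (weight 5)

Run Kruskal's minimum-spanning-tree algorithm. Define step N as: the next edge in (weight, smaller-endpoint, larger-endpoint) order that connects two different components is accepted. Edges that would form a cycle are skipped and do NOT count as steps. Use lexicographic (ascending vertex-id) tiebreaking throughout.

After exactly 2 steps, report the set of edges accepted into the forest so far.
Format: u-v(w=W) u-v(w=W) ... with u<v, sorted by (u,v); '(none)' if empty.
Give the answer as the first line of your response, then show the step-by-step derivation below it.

0-1(w=4) 1-2(w=2)

step 1: add edge 1-2 (w=2); MST = {1-2(w=2)}
step 2: add edge 0-1 (w=4); MST = {0-1(w=4) 1-2(w=2)}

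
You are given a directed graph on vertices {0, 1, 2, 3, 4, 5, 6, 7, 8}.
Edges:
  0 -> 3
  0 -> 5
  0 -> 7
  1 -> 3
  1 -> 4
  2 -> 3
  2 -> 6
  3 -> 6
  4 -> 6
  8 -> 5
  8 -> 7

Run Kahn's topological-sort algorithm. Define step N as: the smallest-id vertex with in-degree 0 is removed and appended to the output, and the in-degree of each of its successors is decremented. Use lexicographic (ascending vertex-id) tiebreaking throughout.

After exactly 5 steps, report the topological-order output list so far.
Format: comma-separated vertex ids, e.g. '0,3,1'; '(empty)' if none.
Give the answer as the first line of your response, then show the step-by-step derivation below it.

0,1,2,3,4

step 1: output 0; order=[0]; indeg=(0,0,0,2,1,1,3,1,0)
step 2: output 1; order=[0,1]; indeg=(0,0,0,1,0,1,3,1,0)
step 3: output 2; order=[0,1,2]; indeg=(0,0,0,0,0,1,2,1,0)
step 4: output 3; order=[0,1,2,3]; indeg=(0,0,0,0,0,1,1,1,0)
step 5: output 4; order=[0,1,2,3,4]; indeg=(0,0,0,0,0,1,0,1,0)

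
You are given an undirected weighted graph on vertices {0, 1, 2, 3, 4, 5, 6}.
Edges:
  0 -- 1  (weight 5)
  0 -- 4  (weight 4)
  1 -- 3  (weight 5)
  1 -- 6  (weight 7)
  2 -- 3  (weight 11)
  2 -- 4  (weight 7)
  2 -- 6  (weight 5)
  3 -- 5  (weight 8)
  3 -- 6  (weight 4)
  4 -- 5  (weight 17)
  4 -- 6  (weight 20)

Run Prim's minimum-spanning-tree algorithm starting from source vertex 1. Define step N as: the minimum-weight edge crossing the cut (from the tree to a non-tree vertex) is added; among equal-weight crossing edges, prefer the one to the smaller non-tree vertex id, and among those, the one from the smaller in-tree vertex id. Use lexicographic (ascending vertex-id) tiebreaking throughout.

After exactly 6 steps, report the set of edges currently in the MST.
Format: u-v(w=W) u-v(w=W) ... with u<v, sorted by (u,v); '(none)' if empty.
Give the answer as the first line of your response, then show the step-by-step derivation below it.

0-1(w=5) 0-4(w=4) 1-3(w=5) 2-6(w=5) 3-5(w=8) 3-6(w=4)

step 1: add edge 0-1 (w=5); MST = {0-1(w=5)}
step 2: add edge 0-4 (w=4); MST = {0-1(w=5) 0-4(w=4)}
step 3: add edge 1-3 (w=5); MST = {0-1(w=5) 0-4(w=4) 1-3(w=5)}
step 4: add edge 3-6 (w=4); MST = {0-1(w=5) 0-4(w=4) 1-3(w=5) 3-6(w=4)}
step 5: add edge 2-6 (w=5); MST = {0-1(w=5) 0-4(w=4) 1-3(w=5) 2-6(w=5) 3-6(w=4)}
step 6: add edge 3-5 (w=8); MST = {0-1(w=5) 0-4(w=4) 1-3(w=5) 2-6(w=5) 3-5(w=8) 3-6(w=4)}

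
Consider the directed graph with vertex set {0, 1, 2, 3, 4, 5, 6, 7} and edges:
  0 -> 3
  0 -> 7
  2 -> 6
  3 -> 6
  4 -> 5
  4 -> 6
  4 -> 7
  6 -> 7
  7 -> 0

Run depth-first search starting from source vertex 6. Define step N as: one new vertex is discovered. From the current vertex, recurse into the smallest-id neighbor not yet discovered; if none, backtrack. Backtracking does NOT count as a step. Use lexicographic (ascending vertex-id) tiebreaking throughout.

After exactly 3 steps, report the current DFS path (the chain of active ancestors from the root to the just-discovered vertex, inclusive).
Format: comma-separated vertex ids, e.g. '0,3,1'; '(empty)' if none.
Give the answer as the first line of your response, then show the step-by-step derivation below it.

6,7,0

step 1: discover 6; path=6; order=6
step 2: discover 7; path=6>7; order=6,7
step 3: discover 0; path=6>7>0; order=6,7,0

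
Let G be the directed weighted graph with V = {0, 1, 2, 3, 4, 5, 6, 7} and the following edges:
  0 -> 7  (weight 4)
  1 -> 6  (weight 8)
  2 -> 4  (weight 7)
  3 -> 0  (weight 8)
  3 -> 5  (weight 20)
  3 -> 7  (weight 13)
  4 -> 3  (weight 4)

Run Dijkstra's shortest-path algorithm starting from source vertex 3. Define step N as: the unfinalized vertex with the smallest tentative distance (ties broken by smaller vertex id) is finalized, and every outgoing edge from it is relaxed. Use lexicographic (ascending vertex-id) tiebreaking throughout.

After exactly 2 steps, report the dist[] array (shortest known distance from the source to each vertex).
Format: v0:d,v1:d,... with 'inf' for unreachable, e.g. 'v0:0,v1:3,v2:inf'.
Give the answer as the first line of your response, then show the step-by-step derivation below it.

v0:8,v1:inf,v2:inf,v3:0,v4:inf,v5:20,v6:inf,v7:12

step 1: dist = v0:8,v1:inf,v2:inf,v3:0,v4:inf,v5:20,v6:inf,v7:13
step 2: dist = v0:8,v1:inf,v2:inf,v3:0,v4:inf,v5:20,v6:inf,v7:12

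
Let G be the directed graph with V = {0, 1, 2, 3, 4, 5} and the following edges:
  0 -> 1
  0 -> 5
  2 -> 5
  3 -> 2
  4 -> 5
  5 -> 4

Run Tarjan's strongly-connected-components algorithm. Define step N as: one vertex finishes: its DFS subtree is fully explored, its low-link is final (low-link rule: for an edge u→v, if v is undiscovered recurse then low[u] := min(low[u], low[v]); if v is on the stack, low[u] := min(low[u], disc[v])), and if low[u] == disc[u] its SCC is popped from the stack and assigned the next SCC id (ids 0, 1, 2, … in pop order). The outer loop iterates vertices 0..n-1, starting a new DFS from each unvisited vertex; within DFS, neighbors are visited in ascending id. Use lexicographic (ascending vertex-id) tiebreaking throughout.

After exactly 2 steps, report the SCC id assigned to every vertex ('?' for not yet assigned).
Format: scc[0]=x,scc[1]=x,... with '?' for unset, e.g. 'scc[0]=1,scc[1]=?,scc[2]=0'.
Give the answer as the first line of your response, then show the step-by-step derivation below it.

scc[0]=?,scc[1]=0,scc[2]=?,scc[3]=?,scc[4]=?,scc[5]=?

step 1: low=(low[0]=0,low[1]=1,low[2]=?,low[3]=?,low[4]=?,low[5]=?); scc=(scc[0]=?,scc[1]=0,scc[2]=?,scc[3]=?,scc[4]=?,scc[5]=?)
step 2: low=(low[0]=0,low[1]=1,low[2]=?,low[3]=?,low[4]=2,low[5]=2); scc=(scc[0]=?,scc[1]=0,scc[2]=?,scc[3]=?,scc[4]=?,scc[5]=?)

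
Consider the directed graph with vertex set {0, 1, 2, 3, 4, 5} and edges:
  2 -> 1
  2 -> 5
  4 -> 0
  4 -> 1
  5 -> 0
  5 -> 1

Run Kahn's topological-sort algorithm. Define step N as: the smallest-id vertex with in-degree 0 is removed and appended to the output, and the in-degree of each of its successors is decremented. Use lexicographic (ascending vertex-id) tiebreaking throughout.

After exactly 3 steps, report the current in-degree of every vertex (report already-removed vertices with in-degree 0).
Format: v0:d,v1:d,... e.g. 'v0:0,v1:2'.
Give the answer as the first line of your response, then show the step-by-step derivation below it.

v0:1,v1:1,v2:0,v3:0,v4:0,v5:0

step 1: output 2; order=[2]; indeg=(2,2,0,0,0,0)
step 2: output 3; order=[2,3]; indeg=(2,2,0,0,0,0)
step 3: output 4; order=[2,3,4]; indeg=(1,1,0,0,0,0)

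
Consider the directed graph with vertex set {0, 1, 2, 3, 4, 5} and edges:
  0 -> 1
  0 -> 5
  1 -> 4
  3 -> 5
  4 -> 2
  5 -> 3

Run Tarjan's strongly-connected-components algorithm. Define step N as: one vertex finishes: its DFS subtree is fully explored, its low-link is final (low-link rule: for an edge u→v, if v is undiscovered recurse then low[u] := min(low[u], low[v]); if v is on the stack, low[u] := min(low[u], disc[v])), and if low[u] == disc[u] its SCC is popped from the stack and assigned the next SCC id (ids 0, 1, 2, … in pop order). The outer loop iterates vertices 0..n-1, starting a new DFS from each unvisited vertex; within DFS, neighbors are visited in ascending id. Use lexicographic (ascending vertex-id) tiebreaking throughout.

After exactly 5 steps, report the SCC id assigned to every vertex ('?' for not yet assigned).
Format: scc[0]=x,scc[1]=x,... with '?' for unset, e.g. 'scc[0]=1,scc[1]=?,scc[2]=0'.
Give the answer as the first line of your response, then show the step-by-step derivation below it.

scc[0]=?,scc[1]=2,scc[2]=0,scc[3]=3,scc[4]=1,scc[5]=3

step 1: low=(low[0]=0,low[1]=1,low[2]=3,low[3]=?,low[4]=2,low[5]=?); scc=(scc[0]=?,scc[1]=?,scc[2]=0,scc[3]=?,scc[4]=?,scc[5]=?)
step 2: low=(low[0]=0,low[1]=1,low[2]=3,low[3]=?,low[4]=2,low[5]=?); scc=(scc[0]=?,scc[1]=?,scc[2]=0,scc[3]=?,scc[4]=1,scc[5]=?)
step 3: low=(low[0]=0,low[1]=1,low[2]=3,low[3]=?,low[4]=2,low[5]=?); scc=(scc[0]=?,scc[1]=2,scc[2]=0,scc[3]=?,scc[4]=1,scc[5]=?)
step 4: low=(low[0]=0,low[1]=1,low[2]=3,low[3]=4,low[4]=2,low[5]=4); scc=(scc[0]=?,scc[1]=2,scc[2]=0,scc[3]=?,scc[4]=1,scc[5]=?)
step 5: low=(low[0]=0,low[1]=1,low[2]=3,low[3]=4,low[4]=2,low[5]=4); scc=(scc[0]=?,scc[1]=2,scc[2]=0,scc[3]=3,scc[4]=1,scc[5]=3)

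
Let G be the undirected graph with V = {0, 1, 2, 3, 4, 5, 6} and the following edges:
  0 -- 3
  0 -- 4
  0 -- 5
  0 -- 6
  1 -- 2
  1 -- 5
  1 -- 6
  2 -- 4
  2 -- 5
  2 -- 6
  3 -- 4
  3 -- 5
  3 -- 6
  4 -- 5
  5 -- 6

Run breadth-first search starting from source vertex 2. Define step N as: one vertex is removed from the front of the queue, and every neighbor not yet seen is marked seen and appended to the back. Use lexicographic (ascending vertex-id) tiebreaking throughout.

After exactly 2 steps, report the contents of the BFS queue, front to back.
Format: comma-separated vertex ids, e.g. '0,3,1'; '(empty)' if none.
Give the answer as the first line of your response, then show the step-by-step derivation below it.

4,5,6

step 1: dequeue 2; queue=[1,4,5,6]; order=2
step 2: dequeue 1; queue=[4,5,6]; order=2,1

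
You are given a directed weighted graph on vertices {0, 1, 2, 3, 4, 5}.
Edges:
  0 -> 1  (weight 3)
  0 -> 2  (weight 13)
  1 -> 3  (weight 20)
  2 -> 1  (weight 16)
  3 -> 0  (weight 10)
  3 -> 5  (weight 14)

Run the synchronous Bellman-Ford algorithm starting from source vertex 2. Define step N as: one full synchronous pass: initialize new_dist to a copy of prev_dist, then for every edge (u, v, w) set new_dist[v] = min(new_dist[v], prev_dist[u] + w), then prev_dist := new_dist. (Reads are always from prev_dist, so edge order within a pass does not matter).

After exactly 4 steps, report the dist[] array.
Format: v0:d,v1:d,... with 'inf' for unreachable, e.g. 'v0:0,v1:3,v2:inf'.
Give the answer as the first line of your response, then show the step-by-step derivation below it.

v0:46,v1:16,v2:0,v3:36,v4:inf,v5:50

step 1: dist = v0:inf,v1:16,v2:0,v3:inf,v4:inf,v5:inf
step 2: dist = v0:inf,v1:16,v2:0,v3:36,v4:inf,v5:inf
step 3: dist = v0:46,v1:16,v2:0,v3:36,v4:inf,v5:50
step 4: dist = v0:46,v1:16,v2:0,v3:36,v4:inf,v5:50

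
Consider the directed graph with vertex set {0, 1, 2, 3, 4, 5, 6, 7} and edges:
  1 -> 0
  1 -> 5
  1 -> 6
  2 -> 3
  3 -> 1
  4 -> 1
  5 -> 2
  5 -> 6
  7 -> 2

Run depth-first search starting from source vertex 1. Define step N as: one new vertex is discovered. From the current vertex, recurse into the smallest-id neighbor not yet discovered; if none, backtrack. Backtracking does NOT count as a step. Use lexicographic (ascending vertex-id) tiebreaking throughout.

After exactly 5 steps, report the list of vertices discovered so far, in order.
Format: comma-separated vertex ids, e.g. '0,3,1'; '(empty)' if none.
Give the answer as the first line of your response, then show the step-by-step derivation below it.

1,0,5,2,3

step 1: discover 1; path=1; order=1
step 2: discover 0; path=1>0; order=1,0
step 3: discover 5; path=1>5; order=1,0,5
step 4: discover 2; path=1>5>2; order=1,0,5,2
step 5: discover 3; path=1>5>2>3; order=1,0,5,2,3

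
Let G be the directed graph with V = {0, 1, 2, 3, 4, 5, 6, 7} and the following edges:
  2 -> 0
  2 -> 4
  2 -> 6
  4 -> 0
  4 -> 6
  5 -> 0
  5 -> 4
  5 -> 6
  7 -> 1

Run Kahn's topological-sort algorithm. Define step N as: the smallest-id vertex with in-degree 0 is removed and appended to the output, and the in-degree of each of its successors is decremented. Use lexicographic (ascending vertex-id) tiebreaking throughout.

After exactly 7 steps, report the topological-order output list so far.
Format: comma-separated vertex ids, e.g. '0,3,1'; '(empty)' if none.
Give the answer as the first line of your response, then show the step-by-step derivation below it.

2,3,5,4,0,6,7

step 1: output 2; order=[2]; indeg=(2,1,0,0,1,0,2,0)
step 2: output 3; order=[2,3]; indeg=(2,1,0,0,1,0,2,0)
step 3: output 5; order=[2,3,5]; indeg=(1,1,0,0,0,0,1,0)
step 4: output 4; order=[2,3,5,4]; indeg=(0,1,0,0,0,0,0,0)
step 5: output 0; order=[2,3,5,4,0]; indeg=(0,1,0,0,0,0,0,0)
step 6: output 6; order=[2,3,5,4,0,6]; indeg=(0,1,0,0,0,0,0,0)
step 7: output 7; order=[2,3,5,4,0,6,7]; indeg=(0,0,0,0,0,0,0,0)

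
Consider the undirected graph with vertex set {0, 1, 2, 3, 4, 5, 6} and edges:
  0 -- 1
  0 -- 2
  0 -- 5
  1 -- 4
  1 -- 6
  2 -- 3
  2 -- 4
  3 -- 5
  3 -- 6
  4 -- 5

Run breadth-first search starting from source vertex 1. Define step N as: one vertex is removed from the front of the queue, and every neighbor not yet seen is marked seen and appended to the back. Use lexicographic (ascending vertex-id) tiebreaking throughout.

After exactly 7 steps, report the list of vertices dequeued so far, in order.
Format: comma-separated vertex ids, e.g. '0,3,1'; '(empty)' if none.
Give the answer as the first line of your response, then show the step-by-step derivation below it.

1,0,4,6,2,5,3

step 1: dequeue 1; queue=[0,4,6]; order=1
step 2: dequeue 0; queue=[4,6,2,5]; order=1,0
step 3: dequeue 4; queue=[6,2,5]; order=1,0,4
step 4: dequeue 6; queue=[2,5,3]; order=1,0,4,6
step 5: dequeue 2; queue=[5,3]; order=1,0,4,6,2
step 6: dequeue 5; queue=[3]; order=1,0,4,6,2,5
step 7: dequeue 3; queue=[(empty)]; order=1,0,4,6,2,5,3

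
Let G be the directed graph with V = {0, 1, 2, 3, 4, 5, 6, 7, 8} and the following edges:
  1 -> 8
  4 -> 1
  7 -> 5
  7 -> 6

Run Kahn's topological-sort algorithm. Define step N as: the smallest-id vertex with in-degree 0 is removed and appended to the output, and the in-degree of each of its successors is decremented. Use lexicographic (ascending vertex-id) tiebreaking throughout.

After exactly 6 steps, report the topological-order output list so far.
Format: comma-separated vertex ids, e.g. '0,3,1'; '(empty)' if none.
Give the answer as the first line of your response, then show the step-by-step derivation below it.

0,2,3,4,1,7

step 1: output 0; order=[0]; indeg=(0,1,0,0,0,1,1,0,1)
step 2: output 2; order=[0,2]; indeg=(0,1,0,0,0,1,1,0,1)
step 3: output 3; order=[0,2,3]; indeg=(0,1,0,0,0,1,1,0,1)
step 4: output 4; order=[0,2,3,4]; indeg=(0,0,0,0,0,1,1,0,1)
step 5: output 1; order=[0,2,3,4,1]; indeg=(0,0,0,0,0,1,1,0,0)
step 6: output 7; order=[0,2,3,4,1,7]; indeg=(0,0,0,0,0,0,0,0,0)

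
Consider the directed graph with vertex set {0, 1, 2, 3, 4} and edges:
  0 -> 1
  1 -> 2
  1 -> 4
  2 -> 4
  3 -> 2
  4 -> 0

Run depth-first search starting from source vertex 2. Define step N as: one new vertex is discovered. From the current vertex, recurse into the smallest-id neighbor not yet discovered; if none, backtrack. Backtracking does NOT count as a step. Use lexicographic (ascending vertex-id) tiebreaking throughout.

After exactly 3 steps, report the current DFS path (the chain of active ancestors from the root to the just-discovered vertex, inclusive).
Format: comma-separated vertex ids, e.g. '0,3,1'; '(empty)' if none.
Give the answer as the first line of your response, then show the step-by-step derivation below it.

2,4,0

step 1: discover 2; path=2; order=2
step 2: discover 4; path=2>4; order=2,4
step 3: discover 0; path=2>4>0; order=2,4,0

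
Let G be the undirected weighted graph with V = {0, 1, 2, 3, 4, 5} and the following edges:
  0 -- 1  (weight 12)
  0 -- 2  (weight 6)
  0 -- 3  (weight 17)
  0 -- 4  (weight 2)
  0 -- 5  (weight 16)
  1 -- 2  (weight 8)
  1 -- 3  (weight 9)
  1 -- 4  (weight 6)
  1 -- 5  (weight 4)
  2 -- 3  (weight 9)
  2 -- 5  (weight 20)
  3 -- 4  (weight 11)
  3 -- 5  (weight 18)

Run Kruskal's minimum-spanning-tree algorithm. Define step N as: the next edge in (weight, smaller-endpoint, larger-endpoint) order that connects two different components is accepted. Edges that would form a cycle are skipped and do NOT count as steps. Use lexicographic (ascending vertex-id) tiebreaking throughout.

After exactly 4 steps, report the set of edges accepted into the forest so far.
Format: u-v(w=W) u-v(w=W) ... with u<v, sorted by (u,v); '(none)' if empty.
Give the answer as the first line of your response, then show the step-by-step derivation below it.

0-2(w=6) 0-4(w=2) 1-4(w=6) 1-5(w=4)

step 1: add edge 0-4 (w=2); MST = {0-4(w=2)}
step 2: add edge 1-5 (w=4); MST = {0-4(w=2) 1-5(w=4)}
step 3: add edge 0-2 (w=6); MST = {0-2(w=6) 0-4(w=2) 1-5(w=4)}
step 4: add edge 1-4 (w=6); MST = {0-2(w=6) 0-4(w=2) 1-4(w=6) 1-5(w=4)}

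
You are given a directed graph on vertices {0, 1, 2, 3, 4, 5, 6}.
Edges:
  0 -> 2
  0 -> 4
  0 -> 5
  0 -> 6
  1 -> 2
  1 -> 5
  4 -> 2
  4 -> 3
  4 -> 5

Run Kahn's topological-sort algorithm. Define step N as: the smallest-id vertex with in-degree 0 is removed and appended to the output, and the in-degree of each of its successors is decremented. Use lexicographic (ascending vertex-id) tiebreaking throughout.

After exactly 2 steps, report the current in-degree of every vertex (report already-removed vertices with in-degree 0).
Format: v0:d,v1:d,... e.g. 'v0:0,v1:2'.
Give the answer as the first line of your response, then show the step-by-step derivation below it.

v0:0,v1:0,v2:1,v3:1,v4:0,v5:1,v6:0

step 1: output 0; order=[0]; indeg=(0,0,2,1,0,2,0)
step 2: output 1; order=[0,1]; indeg=(0,0,1,1,0,1,0)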